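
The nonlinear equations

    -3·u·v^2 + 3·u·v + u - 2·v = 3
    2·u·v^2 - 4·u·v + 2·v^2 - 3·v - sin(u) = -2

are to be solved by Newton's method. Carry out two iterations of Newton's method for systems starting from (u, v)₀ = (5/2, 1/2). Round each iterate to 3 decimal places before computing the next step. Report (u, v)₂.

(2.600, 0.110)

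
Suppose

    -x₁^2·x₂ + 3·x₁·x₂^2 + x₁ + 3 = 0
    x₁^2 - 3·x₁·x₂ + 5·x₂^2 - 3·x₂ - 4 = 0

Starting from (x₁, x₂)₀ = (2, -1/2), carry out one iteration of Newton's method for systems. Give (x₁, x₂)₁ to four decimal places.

(26.6000, 9.5750)

At (2, -1/2): F = (8.5000, 5.7500).
Jacobian J = [[-2·x₁·x₂ + 3·x₂^2 + 1, -x₁^2 + 6·x₁·x₂], [2·x₁ - 3·x₂, -3·x₁ + 10·x₂ - 3]].
At the point, J = [[3.7500, -10.0000], [5.5000, -14.0000]] (det J = 2.5000).
Solving J·Δ = −F gives Δ = (24.6000, 10.0750).
Then the next iterate is (x₁, x₂)₁ = (26.6000, 9.5750).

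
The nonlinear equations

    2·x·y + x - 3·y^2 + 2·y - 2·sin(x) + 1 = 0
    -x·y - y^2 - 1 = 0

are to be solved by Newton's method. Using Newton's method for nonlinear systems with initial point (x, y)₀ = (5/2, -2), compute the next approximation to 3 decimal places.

(1.614, -0.818)

At (5/2, -2): F = (-23.69694, 0.000).
Jacobian J = [[2·y - 2·cos(x) + 1, 2·x - 6·y + 2], [-y, -x - 2·y]].
At the point, J = [[-1.39771, 19.000], [2.000, 1.500]] (det J = -40.09657).
Solving J·Δ = −F gives Δ = (-0.886, 1.182).
Then the next iterate is (x, y)₁ = (1.614, -0.818).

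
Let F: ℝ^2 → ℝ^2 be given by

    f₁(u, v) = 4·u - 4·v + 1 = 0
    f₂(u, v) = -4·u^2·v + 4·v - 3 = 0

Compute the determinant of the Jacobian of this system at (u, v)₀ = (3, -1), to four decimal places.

J = [[4, -4], [-8·u·v, -4·u^2 + 4]].
At the point, J = [[4.0000, -4.0000], [24.0000, -32.0000]].
det J = -32.0000.

-32.0000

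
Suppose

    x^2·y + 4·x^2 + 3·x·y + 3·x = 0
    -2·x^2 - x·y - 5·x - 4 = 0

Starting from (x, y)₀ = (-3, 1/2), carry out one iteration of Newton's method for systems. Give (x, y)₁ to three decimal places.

At (-3, 1/2): F = (27.000, -5.500).
Jacobian J = [[2·x·y + 8·x + 3·y + 3, x^2 + 3·x], [-4·x - y - 5, -x]].
At the point, J = [[-22.500, 0.000], [6.500, 3.000]] (det J = -67.500).
Solving J·Δ = −F gives Δ = (1.200, -0.767).
Then the next iterate is (x, y)₁ = (-1.800, -0.267).

(-1.800, -0.267)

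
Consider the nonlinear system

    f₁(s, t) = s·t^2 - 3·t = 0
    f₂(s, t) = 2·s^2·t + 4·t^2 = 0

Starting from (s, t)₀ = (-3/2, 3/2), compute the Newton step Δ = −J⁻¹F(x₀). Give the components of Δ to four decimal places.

At (-3/2, 3/2): F = (-7.8750, 15.7500).
Jacobian J = [[t^2, 2·s·t - 3], [4·s·t, 2·s^2 + 8·t]].
At the point, J = [[2.2500, -7.5000], [-9.0000, 16.5000]] (det J = -30.3750).
Solving J·Δ = −F gives Δ = (-0.3889, -1.1667).

(-0.3889, -1.1667)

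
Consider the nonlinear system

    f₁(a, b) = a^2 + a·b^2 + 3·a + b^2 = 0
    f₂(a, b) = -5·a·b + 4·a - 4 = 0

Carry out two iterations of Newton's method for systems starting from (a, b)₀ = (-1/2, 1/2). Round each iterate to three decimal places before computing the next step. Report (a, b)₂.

(-0.592, 2.063)

At (-1/2, 1/2): F = (-1.125, -4.750).
Jacobian J = [[2·a + b^2 + 3, 2·a·b + 2·b], [-5·b + 4, -5·a]].
At the point, J = [[2.250, 0.500], [1.500, 2.500]] (det J = 4.875).
Solving J·Δ = −F gives Δ = (0.090, 1.846).
Then the next iterate is (a, b)₁ = (-0.410, 2.346).
Round to (-0.410, 2.346) and repeat: F = (2.18529, -0.83070), J = [[7.68372, 2.76828], [-7.730, 2.050]].
Δ = (-0.182, -0.283), so (a, b)₂ = (-0.592, 2.063).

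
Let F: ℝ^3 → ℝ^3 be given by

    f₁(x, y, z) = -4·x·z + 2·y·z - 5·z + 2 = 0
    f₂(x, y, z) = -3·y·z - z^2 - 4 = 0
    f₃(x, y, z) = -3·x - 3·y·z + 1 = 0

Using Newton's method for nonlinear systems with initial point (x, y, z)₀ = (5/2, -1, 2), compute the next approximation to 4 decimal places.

(1.2431, -1.1137, 0.6824)

At (5/2, -1, 2): F = (-32.0000, -2.0000, -0.5000).
Jacobian J = [[-4·z, 2·z, -4·x + 2·y - 5], [0, -3·z, -3·y - 2·z], [-3, -3·z, -3·y]].
At the point, J = [[-8.0000, 4.0000, -17.0000], [0.0000, -6.0000, -1.0000], [-3.0000, -6.0000, 3.0000]] (det J = 510.0000).
Solving J·Δ = −F gives Δ = (-1.2569, -0.1137, -1.3176).
Then the next iterate is (x, y, z)₁ = (1.2431, -1.1137, 0.6824).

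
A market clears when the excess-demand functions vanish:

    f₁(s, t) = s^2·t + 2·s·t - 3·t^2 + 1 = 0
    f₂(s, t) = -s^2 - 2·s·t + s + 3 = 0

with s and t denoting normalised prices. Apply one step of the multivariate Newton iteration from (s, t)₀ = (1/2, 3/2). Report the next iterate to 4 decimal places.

At (1/2, 3/2): F = (-3.8750, 1.7500).
Jacobian J = [[2·s·t + 2·t, s^2 + 2·s - 6·t], [-2·s - 2·t + 1, -2·s]].
At the point, J = [[4.5000, -7.7500], [-3.0000, -1.0000]] (det J = -27.7500).
Solving J·Δ = −F gives Δ = (0.6284, -0.1351).
Then the next iterate is (s, t)₁ = (1.1284, 1.3649).

(1.1284, 1.3649)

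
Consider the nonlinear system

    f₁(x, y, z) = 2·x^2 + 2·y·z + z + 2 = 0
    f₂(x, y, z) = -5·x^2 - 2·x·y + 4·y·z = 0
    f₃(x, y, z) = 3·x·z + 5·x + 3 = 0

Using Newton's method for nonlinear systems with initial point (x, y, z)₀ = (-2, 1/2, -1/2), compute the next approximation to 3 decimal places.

(-1.231, 2.910, -0.718)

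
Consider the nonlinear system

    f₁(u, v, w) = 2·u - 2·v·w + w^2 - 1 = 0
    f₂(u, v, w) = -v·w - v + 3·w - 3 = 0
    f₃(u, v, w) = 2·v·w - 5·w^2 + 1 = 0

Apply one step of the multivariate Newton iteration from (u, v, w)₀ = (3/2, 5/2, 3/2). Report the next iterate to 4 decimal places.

(-0.8936, 0.4202, 0.6011)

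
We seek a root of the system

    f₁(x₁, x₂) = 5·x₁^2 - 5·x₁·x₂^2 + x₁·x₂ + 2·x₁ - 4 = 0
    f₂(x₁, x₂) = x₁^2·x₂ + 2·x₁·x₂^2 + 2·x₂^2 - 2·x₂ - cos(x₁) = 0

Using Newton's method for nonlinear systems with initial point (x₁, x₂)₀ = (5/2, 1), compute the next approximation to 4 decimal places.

At (5/2, 1): F = (22.2500, 12.051144).
Jacobian J = [[10·x₁ - 5·x₂^2 + x₂ + 2, -10·x₁·x₂ + x₁], [2·x₁·x₂ + 2·x₂^2 + sin(x₁), x₁^2 + 4·x₁·x₂ + 4·x₂ - 2]].
At the point, J = [[23.0000, -22.5000], [7.598472, 18.2500]] (det J = 590.715623).
Solving J·Δ = −F gives Δ = (-1.1464, -0.1830).
Then the next iterate is (x₁, x₂)₁ = (1.3536, 0.8170).

(1.3536, 0.8170)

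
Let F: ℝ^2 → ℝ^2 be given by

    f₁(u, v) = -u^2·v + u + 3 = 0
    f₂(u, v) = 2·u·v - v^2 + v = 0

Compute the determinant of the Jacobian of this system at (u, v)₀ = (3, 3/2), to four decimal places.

-5.0000

J = [[-2·u·v + 1, -u^2], [2·v, 2·u - 2·v + 1]].
At the point, J = [[-8.0000, -9.0000], [3.0000, 4.0000]].
det J = -5.0000.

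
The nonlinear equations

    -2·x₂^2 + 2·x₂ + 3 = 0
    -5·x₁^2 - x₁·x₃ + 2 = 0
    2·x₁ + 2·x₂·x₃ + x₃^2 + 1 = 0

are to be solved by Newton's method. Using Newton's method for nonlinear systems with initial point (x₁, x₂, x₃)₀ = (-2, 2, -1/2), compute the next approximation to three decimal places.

(-1.168, 1.833, 0.473)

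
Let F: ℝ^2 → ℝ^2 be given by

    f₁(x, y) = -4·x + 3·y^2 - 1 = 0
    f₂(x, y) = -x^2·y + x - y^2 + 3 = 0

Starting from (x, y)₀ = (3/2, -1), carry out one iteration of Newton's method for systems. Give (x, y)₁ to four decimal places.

At (3/2, -1): F = (-4.0000, 5.7500).
Jacobian J = [[-4, 6·y], [-2·x·y + 1, -x^2 - 2·y]].
At the point, J = [[-4.0000, -6.0000], [4.0000, -0.2500]] (det J = 25.0000).
Solving J·Δ = −F gives Δ = (-1.4200, 0.2800).
Then the next iterate is (x, y)₁ = (0.0800, -0.7200).

(0.0800, -0.7200)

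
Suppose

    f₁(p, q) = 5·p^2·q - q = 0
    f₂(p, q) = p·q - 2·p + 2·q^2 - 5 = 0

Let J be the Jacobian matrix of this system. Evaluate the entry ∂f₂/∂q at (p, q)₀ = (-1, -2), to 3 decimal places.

-9.000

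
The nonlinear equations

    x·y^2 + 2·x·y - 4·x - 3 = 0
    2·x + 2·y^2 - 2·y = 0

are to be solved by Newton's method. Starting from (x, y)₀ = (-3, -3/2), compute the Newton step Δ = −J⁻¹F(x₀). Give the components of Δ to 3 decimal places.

(2.953, 0.926)

At (-3, -3/2): F = (11.250, 1.500).
Jacobian J = [[y^2 + 2·y - 4, 2·x·y + 2·x], [2, 4·y - 2]].
At the point, J = [[-4.750, 3.000], [2.000, -8.000]] (det J = 32.000).
Solving J·Δ = −F gives Δ = (2.953, 0.926).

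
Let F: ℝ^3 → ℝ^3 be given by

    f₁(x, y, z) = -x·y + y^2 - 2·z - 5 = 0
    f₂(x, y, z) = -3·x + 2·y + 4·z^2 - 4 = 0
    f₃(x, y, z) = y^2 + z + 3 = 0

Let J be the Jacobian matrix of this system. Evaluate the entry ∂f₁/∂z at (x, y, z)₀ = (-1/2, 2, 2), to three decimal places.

-2.000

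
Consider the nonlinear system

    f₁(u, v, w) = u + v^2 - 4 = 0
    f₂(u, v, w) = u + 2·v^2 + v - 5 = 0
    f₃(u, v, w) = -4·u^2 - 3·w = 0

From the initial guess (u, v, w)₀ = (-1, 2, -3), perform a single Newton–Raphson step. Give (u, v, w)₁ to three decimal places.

(4.000, 1.000, 12.000)

At (-1, 2, -3): F = (-1.000, 4.000, 5.000).
Jacobian J = [[1, 2·v, 0], [1, 4·v + 1, 0], [-8·u, 0, -3]].
At the point, J = [[1.000, 4.000, 0.000], [1.000, 9.000, 0.000], [8.000, 0.000, -3.000]] (det J = -15.000).
Solving J·Δ = −F gives Δ = (5.000, -1.000, 15.000).
Then the next iterate is (u, v, w)₁ = (4.000, 1.000, 12.000).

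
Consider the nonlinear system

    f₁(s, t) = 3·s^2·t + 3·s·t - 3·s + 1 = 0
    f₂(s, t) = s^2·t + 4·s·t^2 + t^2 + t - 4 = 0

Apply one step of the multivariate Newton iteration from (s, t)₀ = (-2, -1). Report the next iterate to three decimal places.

At (-2, -1): F = (1.000, -16.000).
Jacobian J = [[6·s·t + 3·t - 3, 3·s^2 + 3·s], [2·s·t + 4·t^2, s^2 + 8·s·t + 2·t + 1]].
At the point, J = [[6.000, 6.000], [8.000, 19.000]] (det J = 66.000).
Solving J·Δ = −F gives Δ = (-1.742, 1.576).
Then the next iterate is (s, t)₁ = (-3.742, 0.576).

(-3.742, 0.576)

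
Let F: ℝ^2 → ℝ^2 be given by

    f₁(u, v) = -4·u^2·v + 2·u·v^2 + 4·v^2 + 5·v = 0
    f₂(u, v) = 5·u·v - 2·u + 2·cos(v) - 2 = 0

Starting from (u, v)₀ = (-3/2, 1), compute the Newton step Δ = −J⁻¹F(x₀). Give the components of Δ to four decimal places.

(0.1363, -0.5456)

At (-3/2, 1): F = (-3.0000, -5.419395).
Jacobian J = [[-8·u·v + 2·v^2, -4·u^2 + 4·u·v + 8·v + 5], [5·v - 2, 5·u - 2·sin(v)]].
At the point, J = [[14.0000, -2.0000], [3.0000, -9.182942]] (det J = -122.561188).
Solving J·Δ = −F gives Δ = (0.1363, -0.5456).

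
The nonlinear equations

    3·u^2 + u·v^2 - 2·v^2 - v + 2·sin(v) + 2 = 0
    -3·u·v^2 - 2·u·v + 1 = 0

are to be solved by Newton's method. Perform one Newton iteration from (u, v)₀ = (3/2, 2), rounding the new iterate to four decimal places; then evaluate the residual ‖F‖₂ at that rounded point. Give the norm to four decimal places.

At (3/2, 2): F = (6.568595, -23.0000).
Jacobian J = [[6·u + v^2, 2·u·v - 4·v + 2·cos(v) - 1], [-3·v^2 - 2·v, -6·u·v - 2·u]].
At the point, J = [[13.0000, -3.832294], [-16.0000, -21.0000]] (det J = -334.316699).
Solving J·Δ = −F gives Δ = (-0.6763, -0.5800).
Then the next iterate is (u, v)₁ = (0.8237, 1.4200).
Re-evaluating at (0.8237, 1.4200): F = (2.220857, -6.322034), so ‖F‖₂ = 6.7008.

6.7008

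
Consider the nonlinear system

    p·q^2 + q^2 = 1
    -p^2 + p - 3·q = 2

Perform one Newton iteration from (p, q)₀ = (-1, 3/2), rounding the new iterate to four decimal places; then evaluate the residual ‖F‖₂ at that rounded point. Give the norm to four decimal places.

0.6783

At (-1, 3/2): F = (-1.0000, -8.5000).
Jacobian J = [[q^2, 2·p·q + 2·q], [-2·p + 1, -3]].
At the point, J = [[2.2500, 0.0000], [3.0000, -3.0000]] (det J = -6.7500).
Solving J·Δ = −F gives Δ = (0.4444, -2.3889).
Then the next iterate is (p, q)₁ = (-0.5556, -0.8889).
Re-evaluating at (-0.5556, -0.8889): F = (-0.648860, -0.197591), so ‖F‖₂ = 0.6783.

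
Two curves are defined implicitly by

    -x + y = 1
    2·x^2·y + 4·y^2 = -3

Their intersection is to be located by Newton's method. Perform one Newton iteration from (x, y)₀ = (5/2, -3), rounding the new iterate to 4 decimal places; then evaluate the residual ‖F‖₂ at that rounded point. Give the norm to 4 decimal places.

At (5/2, -3): F = (-6.5000, 1.5000).
Jacobian J = [[-1, 1], [4·x·y, 2·x^2 + 8·y]].
At the point, J = [[-1.0000, 1.0000], [-30.0000, -11.5000]] (det J = 41.5000).
Solving J·Δ = −F gives Δ = (-1.7651, 4.7349).
Then the next iterate is (x, y)₁ = (0.7349, 1.7349).
Re-evaluating at (0.7349, 1.7349): F = (0.0000, 16.913475), so ‖F‖₂ = 16.9135.

16.9135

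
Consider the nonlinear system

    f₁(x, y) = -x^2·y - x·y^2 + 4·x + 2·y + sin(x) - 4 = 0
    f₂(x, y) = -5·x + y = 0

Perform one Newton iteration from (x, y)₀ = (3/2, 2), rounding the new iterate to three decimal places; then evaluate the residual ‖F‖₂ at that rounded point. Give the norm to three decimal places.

0.142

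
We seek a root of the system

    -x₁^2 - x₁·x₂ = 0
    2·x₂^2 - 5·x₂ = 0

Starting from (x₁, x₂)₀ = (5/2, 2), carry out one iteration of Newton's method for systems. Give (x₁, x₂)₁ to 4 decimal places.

At (5/2, 2): F = (-11.2500, -2.0000).
Jacobian J = [[-2·x₁ - x₂, -x₁], [0, 4·x₂ - 5]].
At the point, J = [[-7.0000, -2.5000], [0.0000, 3.0000]] (det J = -21.0000).
Solving J·Δ = −F gives Δ = (-1.8452, 0.6667).
Then the next iterate is (x₁, x₂)₁ = (0.6548, 2.6667).

(0.6548, 2.6667)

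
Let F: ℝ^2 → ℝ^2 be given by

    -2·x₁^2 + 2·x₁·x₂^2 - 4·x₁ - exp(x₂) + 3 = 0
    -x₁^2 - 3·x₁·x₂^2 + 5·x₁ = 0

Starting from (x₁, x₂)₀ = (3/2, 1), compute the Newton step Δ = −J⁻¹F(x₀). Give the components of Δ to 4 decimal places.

(-0.8303, 0.1756)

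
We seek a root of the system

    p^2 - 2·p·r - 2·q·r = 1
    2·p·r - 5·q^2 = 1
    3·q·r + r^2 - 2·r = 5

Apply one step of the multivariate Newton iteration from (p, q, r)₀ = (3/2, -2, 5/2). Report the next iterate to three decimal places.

(-2.015, -0.188, 0.779)

At (3/2, -2, 5/2): F = (3.750, -13.500, -18.750).
Jacobian J = [[2·p - 2·r, -2·r, -2·p - 2·q], [2·r, -10·q, 2·p], [0, 3·r, 3·q + 2·r - 2]].
At the point, J = [[-2.000, -5.000, 1.000], [5.000, 20.000, 3.000], [0.000, 7.500, -3.000]] (det J = 127.500).
Solving J·Δ = −F gives Δ = (-3.515, 1.812, -1.721).
Then the next iterate is (p, q, r)₁ = (-2.015, -0.188, 0.779).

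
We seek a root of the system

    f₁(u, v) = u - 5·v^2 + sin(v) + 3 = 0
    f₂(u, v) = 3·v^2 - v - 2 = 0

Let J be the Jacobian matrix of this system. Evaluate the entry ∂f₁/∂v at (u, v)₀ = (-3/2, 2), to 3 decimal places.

-20.416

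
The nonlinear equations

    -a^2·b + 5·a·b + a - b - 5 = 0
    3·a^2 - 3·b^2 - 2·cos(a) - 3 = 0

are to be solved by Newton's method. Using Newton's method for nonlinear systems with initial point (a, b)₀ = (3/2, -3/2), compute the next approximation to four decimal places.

(0.3332, 0.2745)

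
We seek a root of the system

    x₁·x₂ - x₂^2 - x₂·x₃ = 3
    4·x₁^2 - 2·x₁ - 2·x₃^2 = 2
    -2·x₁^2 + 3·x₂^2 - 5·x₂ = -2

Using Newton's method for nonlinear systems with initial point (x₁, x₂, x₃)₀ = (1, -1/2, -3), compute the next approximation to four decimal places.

At (1, -1/2, -3): F = (-5.2500, -18.0000, 3.2500).
Jacobian J = [[x₂, x₁ - 2·x₂ - x₃, -x₂], [8·x₁ - 2, 0, -4·x₃], [-4·x₁, 6·x₂ - 5, 0]].
At the point, J = [[-0.5000, 5.0000, 0.5000], [6.0000, 0.0000, 12.0000], [-4.0000, -8.0000, 0.0000]] (det J = -312.0000).
Solving J·Δ = −F gives Δ = (-0.7596, 0.7861, 1.8798).
Then the next iterate is (x₁, x₂, x₃)₁ = (0.2404, 0.2861, -1.1202).

(0.2404, 0.2861, -1.1202)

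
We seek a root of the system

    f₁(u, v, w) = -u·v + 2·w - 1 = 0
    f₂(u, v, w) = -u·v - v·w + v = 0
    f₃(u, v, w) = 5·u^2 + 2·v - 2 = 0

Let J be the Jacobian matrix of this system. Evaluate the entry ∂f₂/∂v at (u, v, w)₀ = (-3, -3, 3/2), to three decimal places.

∂f₂/∂v = -u - w + 1.
At (-3, -3, 3/2) this is 2.500.

2.500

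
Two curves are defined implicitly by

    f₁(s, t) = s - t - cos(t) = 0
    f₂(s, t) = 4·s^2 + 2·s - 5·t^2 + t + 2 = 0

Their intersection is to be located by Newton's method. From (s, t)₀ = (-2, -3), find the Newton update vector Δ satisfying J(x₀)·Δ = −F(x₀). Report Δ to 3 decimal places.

(-1.524, 0.409)

At (-2, -3): F = (1.98999, -34.000).
Jacobian J = [[1, sin(t) - 1], [8·s + 2, -10·t + 1]].
At the point, J = [[1.000, -1.14112], [-14.000, 31.000]] (det J = 15.02432).
Solving J·Δ = −F gives Δ = (-1.524, 0.409).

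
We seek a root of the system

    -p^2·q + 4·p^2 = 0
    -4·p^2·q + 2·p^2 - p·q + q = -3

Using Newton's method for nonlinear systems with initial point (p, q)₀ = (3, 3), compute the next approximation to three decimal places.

At (3, 3): F = (9.000, -93.000).
Jacobian J = [[-2·p·q + 8·p, -p^2], [-8·p·q + 4·p - q, -4·p^2 - p + 1]].
At the point, J = [[6.000, -9.000], [-63.000, -38.000]] (det J = -795.000).
Solving J·Δ = −F gives Δ = (-1.483, 0.011).
Then the next iterate is (p, q)₁ = (1.517, 3.011).

(1.517, 3.011)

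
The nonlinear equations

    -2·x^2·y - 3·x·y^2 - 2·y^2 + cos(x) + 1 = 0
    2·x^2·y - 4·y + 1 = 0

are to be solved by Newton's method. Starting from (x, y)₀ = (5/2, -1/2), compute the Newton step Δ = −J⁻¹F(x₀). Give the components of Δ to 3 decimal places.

(-1.551, -0.530)

At (5/2, -1/2): F = (4.07386, -3.250).
Jacobian J = [[-4·x·y - 3·y^2 - sin(x), -2·x^2 - 6·x·y - 4·y], [4·x·y, 2·x^2 - 4]].
At the point, J = [[3.65153, -3.000], [-5.000, 8.500]] (det J = 16.03799).
Solving J·Δ = −F gives Δ = (-1.551, -0.530).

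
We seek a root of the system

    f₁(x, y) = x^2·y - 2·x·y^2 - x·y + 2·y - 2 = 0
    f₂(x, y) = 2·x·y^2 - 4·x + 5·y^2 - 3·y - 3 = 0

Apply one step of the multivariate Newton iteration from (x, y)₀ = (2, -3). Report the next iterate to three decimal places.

(1.444, -1.751)

At (2, -3): F = (-50.000, 79.000).
Jacobian J = [[2·x·y - 2·y^2 - y, x^2 - 4·x·y - x + 2], [2·y^2 - 4, 4·x·y + 10·y - 3]].
At the point, J = [[-27.000, 28.000], [14.000, -57.000]] (det J = 1147.000).
Solving J·Δ = −F gives Δ = (-0.556, 1.249).
Then the next iterate is (x, y)₁ = (1.444, -1.751).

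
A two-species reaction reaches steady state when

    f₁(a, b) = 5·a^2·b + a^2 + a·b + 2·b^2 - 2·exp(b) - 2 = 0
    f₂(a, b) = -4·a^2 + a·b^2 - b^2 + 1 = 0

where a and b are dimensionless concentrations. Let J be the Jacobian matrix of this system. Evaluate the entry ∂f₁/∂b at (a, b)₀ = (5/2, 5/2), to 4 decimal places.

19.3850

∂f₁/∂b = 5·a^2 + a + 4·b - 2·exp(b).
At (5/2, 5/2) this is 19.3850.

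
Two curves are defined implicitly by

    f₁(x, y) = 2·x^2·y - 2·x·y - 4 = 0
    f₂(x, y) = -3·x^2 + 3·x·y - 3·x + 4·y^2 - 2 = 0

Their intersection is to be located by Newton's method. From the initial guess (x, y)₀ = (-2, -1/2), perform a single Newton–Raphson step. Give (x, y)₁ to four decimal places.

(-0.9429, -0.1071)

At (-2, -1/2): F = (-10.0000, -4.0000).
Jacobian J = [[4·x·y - 2·y, 2·x^2 - 2·x], [-6·x + 3·y - 3, 3·x + 8·y]].
At the point, J = [[5.0000, 12.0000], [7.5000, -10.0000]] (det J = -140.0000).
Solving J·Δ = −F gives Δ = (1.0571, 0.3929).
Then the next iterate is (x, y)₁ = (-0.9429, -0.1071).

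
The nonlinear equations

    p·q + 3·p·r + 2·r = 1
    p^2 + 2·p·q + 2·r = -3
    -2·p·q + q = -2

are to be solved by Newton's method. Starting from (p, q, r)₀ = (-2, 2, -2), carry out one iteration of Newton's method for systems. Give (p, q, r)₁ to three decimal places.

(-0.583, 0.733, -2.033)

At (-2, 2, -2): F = (3.000, -5.000, 12.000).
Jacobian J = [[q + 3·r, p, 3·p + 2], [2·p + 2·q, 2·p, 2], [-2·q, -2·p + 1, 0]].
At the point, J = [[-4.000, -2.000, -4.000], [0.000, -4.000, 2.000], [-4.000, 5.000, 0.000]] (det J = 120.000).
Solving J·Δ = −F gives Δ = (1.417, -1.267, -0.033).
Then the next iterate is (p, q, r)₁ = (-0.583, 0.733, -2.033).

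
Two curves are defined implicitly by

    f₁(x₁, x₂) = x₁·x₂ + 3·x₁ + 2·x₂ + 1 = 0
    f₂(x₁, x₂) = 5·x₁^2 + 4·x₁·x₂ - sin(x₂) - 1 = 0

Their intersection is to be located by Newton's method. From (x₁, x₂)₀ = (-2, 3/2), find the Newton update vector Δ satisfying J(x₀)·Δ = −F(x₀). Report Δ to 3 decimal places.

At (-2, 3/2): F = (-5.000, 6.00251).
Jacobian J = [[x₂ + 3, x₁ + 2], [10·x₁ + 4·x₂, 4·x₁ - cos(x₂)]].
At the point, J = [[4.500, 0.000], [-14.000, -8.07074]] (det J = -36.31832).
Solving J·Δ = −F gives Δ = (1.111, -1.184).

(1.111, -1.184)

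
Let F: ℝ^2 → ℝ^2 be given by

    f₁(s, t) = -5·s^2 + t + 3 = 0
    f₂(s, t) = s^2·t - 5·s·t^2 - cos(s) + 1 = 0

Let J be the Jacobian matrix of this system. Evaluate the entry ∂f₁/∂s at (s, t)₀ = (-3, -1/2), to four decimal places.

30.0000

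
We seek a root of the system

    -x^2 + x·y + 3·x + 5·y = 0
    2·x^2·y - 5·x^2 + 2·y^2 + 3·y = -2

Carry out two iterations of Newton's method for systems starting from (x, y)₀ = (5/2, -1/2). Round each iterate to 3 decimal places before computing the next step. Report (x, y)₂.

At (5/2, -1/2): F = (-2.500, -36.500).
Jacobian J = [[-2·x + y + 3, x + 5], [4·x·y - 10·x, 2·x^2 + 4·y + 3]].
At the point, J = [[-2.500, 7.500], [-30.000, 13.500]] (det J = 191.250).
Solving J·Δ = −F gives Δ = (-1.255, -0.085).
Then the next iterate is (x, y)₁ = (1.245, -0.585).
Round to (1.245, -0.585) and repeat: F = (-1.46835, -8.63420), J = [[-0.075, 6.245], [-15.36330, 3.76005]].
Δ = (-0.506, 0.229), so (x, y)₂ = (0.739, -0.356).

(0.739, -0.356)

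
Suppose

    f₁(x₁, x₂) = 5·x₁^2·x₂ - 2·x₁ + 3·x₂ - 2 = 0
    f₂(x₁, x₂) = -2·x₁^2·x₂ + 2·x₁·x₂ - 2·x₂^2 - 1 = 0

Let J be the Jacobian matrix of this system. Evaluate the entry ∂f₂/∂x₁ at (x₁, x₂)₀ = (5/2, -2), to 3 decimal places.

∂f₂/∂x₁ = -4·x₁·x₂ + 2·x₂.
At (5/2, -2) this is 16.000.

16.000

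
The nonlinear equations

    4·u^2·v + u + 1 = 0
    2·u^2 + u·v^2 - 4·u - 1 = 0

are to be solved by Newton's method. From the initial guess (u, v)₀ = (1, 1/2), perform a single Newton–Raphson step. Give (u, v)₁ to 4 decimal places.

At (1, 1/2): F = (4.0000, -2.7500).
Jacobian J = [[8·u·v + 1, 4·u^2], [4·u + v^2 - 4, 2·u·v]].
At the point, J = [[5.0000, 4.0000], [0.2500, 1.0000]] (det J = 4.0000).
Solving J·Δ = −F gives Δ = (-3.7500, 3.6875).
Then the next iterate is (u, v)₁ = (-2.7500, 4.1875).

(-2.7500, 4.1875)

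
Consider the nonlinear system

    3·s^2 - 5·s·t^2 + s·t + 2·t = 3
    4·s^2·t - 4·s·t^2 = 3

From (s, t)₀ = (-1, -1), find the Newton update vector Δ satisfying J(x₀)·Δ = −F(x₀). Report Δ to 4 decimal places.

(0.5119, -0.2381)

At (-1, -1): F = (4.0000, -3.0000).
Jacobian J = [[6·s - 5·t^2 + t, -10·s·t + s + 2], [8·s·t - 4·t^2, 4·s^2 - 8·s·t]].
At the point, J = [[-12.0000, -9.0000], [4.0000, -4.0000]] (det J = 84.0000).
Solving J·Δ = −F gives Δ = (0.5119, -0.2381).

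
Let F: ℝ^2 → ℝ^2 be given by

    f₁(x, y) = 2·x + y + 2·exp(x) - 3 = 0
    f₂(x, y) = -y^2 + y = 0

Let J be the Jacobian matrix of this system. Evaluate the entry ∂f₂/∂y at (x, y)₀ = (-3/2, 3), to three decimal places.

-5.000

∂f₂/∂y = -2·y + 1.
At (-3/2, 3) this is -5.000.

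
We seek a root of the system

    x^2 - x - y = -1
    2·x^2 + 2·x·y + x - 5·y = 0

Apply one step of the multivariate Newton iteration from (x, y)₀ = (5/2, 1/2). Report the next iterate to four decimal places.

At (5/2, 1/2): F = (4.2500, 15.0000).
Jacobian J = [[2·x - 1, -1], [4·x + 2·y + 1, 2·x - 5]].
At the point, J = [[4.0000, -1.0000], [12.0000, 0.0000]] (det J = 12.0000).
Solving J·Δ = −F gives Δ = (-1.2500, -0.7500).
Then the next iterate is (x, y)₁ = (1.2500, -0.2500).

(1.2500, -0.2500)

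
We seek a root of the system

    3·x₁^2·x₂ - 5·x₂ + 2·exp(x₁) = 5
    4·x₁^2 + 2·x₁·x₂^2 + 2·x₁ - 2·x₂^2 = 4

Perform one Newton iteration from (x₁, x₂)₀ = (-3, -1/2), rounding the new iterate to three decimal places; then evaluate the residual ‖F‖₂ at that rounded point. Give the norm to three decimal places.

At (-3, -1/2): F = (-15.90043, 24.000).
Jacobian J = [[6·x₁·x₂ + 2·exp(x₁), 3·x₁^2 - 5], [8·x₁ + 2·x₂^2 + 2, 4·x₁·x₂ - 4·x₂]].
At the point, J = [[9.09957, 22.000], [-21.500, 8.000]] (det J = 545.79659).
Solving J·Δ = −F gives Δ = (1.200, 0.226).
Then the next iterate is (x₁, x₂)₁ = (-1.800, -0.274).
Re-evaluating at (-1.800, -0.274): F = (-5.96268, 4.93957), so ‖F‖₂ = 7.743.

7.743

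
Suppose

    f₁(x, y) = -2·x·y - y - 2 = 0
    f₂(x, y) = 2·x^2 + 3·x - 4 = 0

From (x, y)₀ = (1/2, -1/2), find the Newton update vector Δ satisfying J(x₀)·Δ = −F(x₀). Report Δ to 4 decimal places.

At (1/2, -1/2): F = (-1.0000, -2.0000).
Jacobian J = [[-2·y, -2·x - 1], [4·x + 3, 0]].
At the point, J = [[1.0000, -2.0000], [5.0000, 0.0000]] (det J = 10.0000).
Solving J·Δ = −F gives Δ = (0.4000, -0.3000).

(0.4000, -0.3000)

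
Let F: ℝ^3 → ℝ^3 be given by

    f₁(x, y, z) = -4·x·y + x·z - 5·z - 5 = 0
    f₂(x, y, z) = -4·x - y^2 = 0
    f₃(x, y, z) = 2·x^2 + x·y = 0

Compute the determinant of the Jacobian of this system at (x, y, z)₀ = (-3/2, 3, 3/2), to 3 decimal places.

J = [[-4·y + z, -4·x, x - 5], [-4, -2·y, 0], [4·x + y, x, 0]].
At the point, J = [[-10.500, 6.000, -6.500], [-4.000, -6.000, 0.000], [-3.000, -1.500, 0.000]].
det J = 78.000.

78.000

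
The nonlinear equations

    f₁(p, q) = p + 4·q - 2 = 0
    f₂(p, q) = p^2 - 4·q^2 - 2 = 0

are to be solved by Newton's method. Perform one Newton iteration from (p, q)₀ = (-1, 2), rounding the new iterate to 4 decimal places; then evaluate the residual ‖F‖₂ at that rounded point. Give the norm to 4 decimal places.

At (-1, 2): F = (5.0000, -17.0000).
Jacobian J = [[1, 4], [2·p, -8·q]].
At the point, J = [[1.0000, 4.0000], [-2.0000, -16.0000]] (det J = -8.0000).
Solving J·Δ = −F gives Δ = (-1.5000, -0.8750).
Then the next iterate is (p, q)₁ = (-2.5000, 1.1250).
Re-evaluating at (-2.5000, 1.1250): F = (0.0000, -0.8125), so ‖F‖₂ = 0.8125.

0.8125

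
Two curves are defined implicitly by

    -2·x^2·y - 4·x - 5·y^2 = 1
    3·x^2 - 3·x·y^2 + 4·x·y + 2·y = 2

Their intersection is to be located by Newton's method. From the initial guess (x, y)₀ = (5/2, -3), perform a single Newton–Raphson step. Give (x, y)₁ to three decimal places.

(2.256, -1.581)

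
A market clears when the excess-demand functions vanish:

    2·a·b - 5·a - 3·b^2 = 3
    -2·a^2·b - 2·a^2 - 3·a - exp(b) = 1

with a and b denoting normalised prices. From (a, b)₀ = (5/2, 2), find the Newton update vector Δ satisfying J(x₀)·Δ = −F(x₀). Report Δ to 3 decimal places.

(-0.122, -2.483)

At (5/2, 2): F = (-17.500, -53.38906).
Jacobian J = [[2·b - 5, 2·a - 6·b], [-4·a·b - 4·a - 3, -2·a^2 - exp(b)]].
At the point, J = [[-1.000, -7.000], [-33.000, -19.88906]] (det J = -211.11094).
Solving J·Δ = −F gives Δ = (-0.122, -2.483).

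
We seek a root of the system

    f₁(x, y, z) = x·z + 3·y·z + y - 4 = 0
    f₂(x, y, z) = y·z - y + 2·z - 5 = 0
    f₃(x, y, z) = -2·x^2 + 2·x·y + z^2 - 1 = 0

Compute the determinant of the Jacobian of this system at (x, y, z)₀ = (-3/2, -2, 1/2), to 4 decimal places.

-7.7500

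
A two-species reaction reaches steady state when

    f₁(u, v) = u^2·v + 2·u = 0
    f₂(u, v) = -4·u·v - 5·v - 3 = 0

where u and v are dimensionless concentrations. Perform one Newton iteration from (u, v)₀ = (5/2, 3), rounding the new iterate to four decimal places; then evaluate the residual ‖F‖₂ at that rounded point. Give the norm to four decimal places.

At (5/2, 3): F = (23.7500, -48.0000).
Jacobian J = [[2·u·v + 2, u^2], [-4·v, -4·u - 5]].
At the point, J = [[17.0000, 6.2500], [-12.0000, -15.0000]] (det J = -180.0000).
Solving J·Δ = −F gives Δ = (-0.3125, -2.9500).
Then the next iterate is (u, v)₁ = (2.1875, 0.0500).
Re-evaluating at (2.1875, 0.0500): F = (4.614258, -3.6875), so ‖F‖₂ = 5.9067.

5.9067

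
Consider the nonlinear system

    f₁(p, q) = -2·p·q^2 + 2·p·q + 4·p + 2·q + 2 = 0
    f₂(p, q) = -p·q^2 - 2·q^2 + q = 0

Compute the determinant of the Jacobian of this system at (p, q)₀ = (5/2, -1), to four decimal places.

17.0000

J = [[-2·q^2 + 2·q + 4, -4·p·q + 2·p + 2], [-q^2, -2·p·q - 4·q + 1]].
At the point, J = [[0.0000, 17.0000], [-1.0000, 10.0000]].
det J = 17.0000.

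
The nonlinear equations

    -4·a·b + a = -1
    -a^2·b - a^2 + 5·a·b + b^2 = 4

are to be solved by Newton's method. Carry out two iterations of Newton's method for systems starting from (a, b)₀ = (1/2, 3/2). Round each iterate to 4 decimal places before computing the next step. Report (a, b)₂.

(0.1828, 1.6172)

At (1/2, 3/2): F = (-1.5000, 1.3750).
Jacobian J = [[-4·b + 1, -4·a], [-2·a·b - 2·a + 5·b, -a^2 + 5·a + 2·b]].
At the point, J = [[-5.0000, -2.0000], [5.0000, 5.2500]] (det J = -16.2500).
Solving J·Δ = −F gives Δ = (-0.3154, 0.0385).
Then the next iterate is (a, b)₁ = (0.1846, 1.5385).
Round to (0.1846, 1.5385) and repeat: F = (0.048572, -0.299487), J = [[-5.1540, -0.7384], [6.755286, 3.965923]].
Δ = (-0.0018, 0.0787), so (a, b)₂ = (0.1828, 1.6172).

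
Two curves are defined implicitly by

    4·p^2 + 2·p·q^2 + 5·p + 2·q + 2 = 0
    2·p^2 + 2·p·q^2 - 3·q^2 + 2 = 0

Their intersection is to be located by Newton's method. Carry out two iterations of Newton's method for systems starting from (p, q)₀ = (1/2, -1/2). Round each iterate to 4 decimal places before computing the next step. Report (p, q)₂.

(-0.0517, -0.8012)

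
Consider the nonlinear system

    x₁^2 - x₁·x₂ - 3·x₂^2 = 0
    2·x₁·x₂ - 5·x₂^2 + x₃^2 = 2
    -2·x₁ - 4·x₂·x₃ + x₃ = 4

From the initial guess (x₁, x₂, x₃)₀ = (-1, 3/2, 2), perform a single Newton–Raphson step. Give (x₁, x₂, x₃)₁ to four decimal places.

(-0.1907, 0.6147, 0.6928)

At (-1, 3/2, 2): F = (-4.2500, -12.2500, -12.0000).
Jacobian J = [[2·x₁ - x₂, -x₁ - 6·x₂, 0], [2·x₂, 2·x₁ - 10·x₂, 2·x₃], [-2, -4·x₃, -4·x₂ + 1]].
At the point, J = [[-3.5000, -8.0000, 0.0000], [3.0000, -17.0000, 4.0000], [-2.0000, -8.0000, -5.0000]] (det J = -465.5000).
Solving J·Δ = −F gives Δ = (0.8093, -0.8853, -1.3072).
Then the next iterate is (x₁, x₂, x₃)₁ = (-0.1907, 0.6147, 0.6928).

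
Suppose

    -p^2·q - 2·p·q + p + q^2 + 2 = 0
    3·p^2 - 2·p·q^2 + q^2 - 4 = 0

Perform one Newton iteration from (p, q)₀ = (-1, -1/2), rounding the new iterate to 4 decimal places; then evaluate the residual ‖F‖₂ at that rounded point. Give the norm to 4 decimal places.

At (-1, -1/2): F = (0.7500, -0.2500).
Jacobian J = [[-2·p·q - 2·q + 1, -p^2 - 2·p + 2·q], [6·p - 2·q^2, -4·p·q + 2·q]].
At the point, J = [[1.0000, 0.0000], [-6.5000, -3.0000]] (det J = -3.0000).
Solving J·Δ = −F gives Δ = (-0.7500, 1.5417).
Then the next iterate is (p, q)₁ = (-1.7500, 1.0417).
Re-evaluating at (-1.7500, 1.0417): F = (1.790883, 10.070625), so ‖F‖₂ = 10.2286.

10.2286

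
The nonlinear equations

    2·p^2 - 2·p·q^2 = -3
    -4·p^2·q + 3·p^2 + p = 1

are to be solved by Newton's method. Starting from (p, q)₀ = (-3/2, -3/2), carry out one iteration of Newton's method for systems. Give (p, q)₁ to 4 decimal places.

(-1.2742, -0.1801)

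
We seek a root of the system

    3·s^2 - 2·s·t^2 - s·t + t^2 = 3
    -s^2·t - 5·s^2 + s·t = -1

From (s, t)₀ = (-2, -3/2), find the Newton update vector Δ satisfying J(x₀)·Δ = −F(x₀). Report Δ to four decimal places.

(0.9248, 0.2599)

At (-2, -3/2): F = (17.2500, -10.0000).
Jacobian J = [[6·s - 2·t^2 - t, -4·s·t - s + 2·t], [-2·s·t - 10·s + t, -s^2 + s]].
At the point, J = [[-15.0000, -13.0000], [12.5000, -6.0000]] (det J = 252.5000).
Solving J·Δ = −F gives Δ = (0.9248, 0.2599).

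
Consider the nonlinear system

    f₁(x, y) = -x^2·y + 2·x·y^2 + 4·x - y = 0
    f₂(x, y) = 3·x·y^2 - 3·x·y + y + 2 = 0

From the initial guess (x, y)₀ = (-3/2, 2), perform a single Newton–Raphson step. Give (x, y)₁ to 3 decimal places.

At (-3/2, 2): F = (-24.500, -5.000).
Jacobian J = [[-2·x·y + 2·y^2 + 4, -x^2 + 4·x·y - 1], [3·y^2 - 3·y, 6·x·y - 3·x + 1]].
At the point, J = [[18.000, -15.250], [6.000, -12.500]] (det J = -133.500).
Solving J·Δ = −F gives Δ = (1.723, 0.427).
Then the next iterate is (x, y)₁ = (0.223, 2.427).

(0.223, 2.427)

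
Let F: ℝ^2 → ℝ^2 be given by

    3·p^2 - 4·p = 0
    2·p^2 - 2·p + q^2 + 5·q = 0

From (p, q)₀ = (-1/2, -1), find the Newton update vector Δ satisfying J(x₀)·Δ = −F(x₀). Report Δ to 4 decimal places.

(0.3929, 1.3571)

At (-1/2, -1): F = (2.7500, -2.5000).
Jacobian J = [[6·p - 4, 0], [4·p - 2, 2·q + 5]].
At the point, J = [[-7.0000, 0.0000], [-4.0000, 3.0000]] (det J = -21.0000).
Solving J·Δ = −F gives Δ = (0.3929, 1.3571).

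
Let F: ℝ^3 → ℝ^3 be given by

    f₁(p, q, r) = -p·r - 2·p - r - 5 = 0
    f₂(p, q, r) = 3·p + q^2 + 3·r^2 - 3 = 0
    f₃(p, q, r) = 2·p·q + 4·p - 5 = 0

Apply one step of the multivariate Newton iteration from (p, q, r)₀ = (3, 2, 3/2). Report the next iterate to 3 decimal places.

(-0.347, 3.296, 0.179)

At (3, 2, 3/2): F = (-17.000, 16.750, 19.000).
Jacobian J = [[-r - 2, 0, -p - 1], [3, 2·q, 6·r], [2·q + 4, 2·p, 0]].
At the point, J = [[-3.500, 0.000, -4.000], [3.000, 4.000, 9.000], [8.000, 6.000, 0.000]] (det J = 245.000).
Solving J·Δ = −F gives Δ = (-3.347, 1.296, -1.321).
Then the next iterate is (p, q, r)₁ = (-0.347, 3.296, 0.179).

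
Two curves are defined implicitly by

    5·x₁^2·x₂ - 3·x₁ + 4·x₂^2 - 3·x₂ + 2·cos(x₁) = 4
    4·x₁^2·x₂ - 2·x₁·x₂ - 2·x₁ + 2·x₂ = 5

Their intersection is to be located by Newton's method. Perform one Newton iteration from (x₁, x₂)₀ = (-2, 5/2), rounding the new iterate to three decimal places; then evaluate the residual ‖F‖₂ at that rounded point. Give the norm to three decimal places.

At (-2, 5/2): F = (68.66771, 54.000).
Jacobian J = [[10·x₁·x₂ - 2·sin(x₁) - 3, 5·x₁^2 + 8·x₂ - 3], [8·x₁·x₂ - 2·x₂ - 2, 4·x₁^2 - 2·x₁ + 2]].
At the point, J = [[-51.18141, 37.000], [-47.000, 22.000]] (det J = 613.00909).
Solving J·Δ = −F gives Δ = (0.795, -0.756).
Then the next iterate is (x₁, x₂)₁ = (-1.205, 1.744).
Re-evaluating at (-1.205, 1.744): F = (19.92619, 15.23037), so ‖F‖₂ = 25.080.

25.080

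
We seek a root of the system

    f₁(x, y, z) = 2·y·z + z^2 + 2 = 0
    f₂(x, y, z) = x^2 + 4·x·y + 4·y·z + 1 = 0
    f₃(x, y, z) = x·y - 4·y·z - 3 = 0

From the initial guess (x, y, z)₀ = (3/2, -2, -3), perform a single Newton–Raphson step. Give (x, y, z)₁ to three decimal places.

At (3/2, -2, -3): F = (23.000, 15.250, -30.000).
Jacobian J = [[0, 2·z, 2·y + 2·z], [2·x + 4·y, 4·x + 4·z, 4·y], [y, x - 4·z, -4·y]].
At the point, J = [[0.000, -6.000, -10.000], [-5.000, -6.000, -8.000], [-2.000, 13.500, 8.000]] (det J = 459.000).
Solving J·Δ = −F gives Δ = (-0.900, 1.126, 1.624).
Then the next iterate is (x, y, z)₁ = (0.600, -0.874, -1.376).

(0.600, -0.874, -1.376)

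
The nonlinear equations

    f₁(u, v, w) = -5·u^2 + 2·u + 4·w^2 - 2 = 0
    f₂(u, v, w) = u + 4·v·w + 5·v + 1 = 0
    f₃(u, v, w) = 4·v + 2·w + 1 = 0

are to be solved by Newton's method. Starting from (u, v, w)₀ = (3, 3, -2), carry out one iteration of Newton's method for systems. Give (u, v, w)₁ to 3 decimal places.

At (3, 3, -2): F = (-25.000, -5.000, 9.000).
Jacobian J = [[-10·u + 2, 0, 8·w], [1, 4·w + 5, 4·v], [0, 4, 2]].
At the point, J = [[-28.000, 0.000, -16.000], [1.000, -3.000, 12.000], [0.000, 4.000, 2.000]] (det J = 1448.000).
Solving J·Δ = −F gives Δ = (-0.855, -2.217, -0.066).
Then the next iterate is (u, v, w)₁ = (2.145, 0.783, -2.066).

(2.145, 0.783, -2.066)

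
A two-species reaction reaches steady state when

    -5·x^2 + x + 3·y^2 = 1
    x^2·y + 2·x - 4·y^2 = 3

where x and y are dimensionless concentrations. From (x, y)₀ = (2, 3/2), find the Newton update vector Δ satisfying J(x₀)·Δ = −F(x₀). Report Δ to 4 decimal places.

At (2, 3/2): F = (-12.2500, -2.0000).
Jacobian J = [[-10·x + 1, 6·y], [2·x·y + 2, x^2 - 8·y]].
At the point, J = [[-19.0000, 9.0000], [8.0000, -8.0000]] (det J = 80.0000).
Solving J·Δ = −F gives Δ = (-1.4500, -1.7000).

(-1.4500, -1.7000)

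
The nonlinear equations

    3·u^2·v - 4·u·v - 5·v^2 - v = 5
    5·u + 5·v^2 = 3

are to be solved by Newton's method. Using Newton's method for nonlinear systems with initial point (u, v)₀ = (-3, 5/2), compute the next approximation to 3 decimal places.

At (-3, 5/2): F = (58.750, 13.250).
Jacobian J = [[6·u·v - 4·v, 3·u^2 - 4·u - 10·v - 1], [5, 10·v]].
At the point, J = [[-55.000, 13.000], [5.000, 25.000]] (det J = -1440.000).
Solving J·Δ = −F gives Δ = (0.900, -0.710).
Then the next iterate is (u, v)₁ = (-2.100, 1.790).

(-2.100, 1.790)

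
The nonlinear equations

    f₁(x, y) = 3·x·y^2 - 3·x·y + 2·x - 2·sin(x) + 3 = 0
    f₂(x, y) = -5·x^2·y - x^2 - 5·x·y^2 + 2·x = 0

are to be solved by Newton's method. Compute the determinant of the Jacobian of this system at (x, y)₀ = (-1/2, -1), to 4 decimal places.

J = [[3·y^2 - 3·y - 2·cos(x) + 2, 6·x·y - 3·x], [-10·x·y - 2·x - 5·y^2 + 2, -5·x^2 - 10·x·y]].
At the point, J = [[6.244835, 4.5000], [-7.0000, -6.2500]].
det J = -7.5302.

-7.5302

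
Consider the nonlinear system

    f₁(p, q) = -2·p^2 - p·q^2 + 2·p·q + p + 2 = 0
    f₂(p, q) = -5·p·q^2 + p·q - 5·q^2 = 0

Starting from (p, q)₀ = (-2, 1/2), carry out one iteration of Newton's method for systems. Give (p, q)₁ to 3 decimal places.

(-0.991, 0.669)

At (-2, 1/2): F = (-9.500, 0.250).
Jacobian J = [[-4·p - q^2 + 2·q + 1, -2·p·q + 2·p], [-5·q^2 + q, -10·p·q + p - 10·q]].
At the point, J = [[9.750, -2.000], [-0.750, 3.000]] (det J = 27.750).
Solving J·Δ = −F gives Δ = (1.009, 0.169).
Then the next iterate is (p, q)₁ = (-0.991, 0.669).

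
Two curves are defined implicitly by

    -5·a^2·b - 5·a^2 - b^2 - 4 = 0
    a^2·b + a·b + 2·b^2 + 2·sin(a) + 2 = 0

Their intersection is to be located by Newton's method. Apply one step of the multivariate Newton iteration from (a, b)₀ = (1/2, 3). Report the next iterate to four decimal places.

At (1/2, 3): F = (-18.0000, 23.208851).
Jacobian J = [[-10·a·b - 10·a, -5·a^2 - 2·b], [2·a·b + b + 2·cos(a), a^2 + a + 4·b]].
At the point, J = [[-20.0000, -7.2500], [7.755165, 12.7500]] (det J = -198.775053).
Solving J·Δ = −F gives Δ = (-0.3081, -1.6329).
Then the next iterate is (a, b)₁ = (0.1919, 1.3671).

(0.1919, 1.3671)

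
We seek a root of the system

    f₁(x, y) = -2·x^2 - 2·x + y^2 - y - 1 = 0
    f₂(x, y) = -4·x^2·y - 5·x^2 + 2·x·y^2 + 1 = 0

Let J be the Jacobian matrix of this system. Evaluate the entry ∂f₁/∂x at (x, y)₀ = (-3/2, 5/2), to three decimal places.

4.000

∂f₁/∂x = -4·x - 2.
At (-3/2, 5/2) this is 4.000.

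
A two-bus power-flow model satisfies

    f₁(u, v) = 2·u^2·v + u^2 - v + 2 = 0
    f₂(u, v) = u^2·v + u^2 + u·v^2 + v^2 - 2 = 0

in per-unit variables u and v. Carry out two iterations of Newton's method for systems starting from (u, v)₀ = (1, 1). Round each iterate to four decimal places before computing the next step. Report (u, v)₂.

At (1, 1): F = (4.0000, 2.0000).
Jacobian J = [[4·u·v + 2·u, 2·u^2 - 1], [2·u·v + 2·u + v^2, u^2 + 2·u·v + 2·v]].
At the point, J = [[6.0000, 1.0000], [5.0000, 5.0000]] (det J = 25.0000).
Solving J·Δ = −F gives Δ = (-0.7200, 0.3200).
Then the next iterate is (u, v)₁ = (0.2800, 1.3200).
Round to (0.2800, 1.3200) and repeat: F = (0.965376, 0.412160), J = [[2.0384, -0.8432], [3.0416, 3.4576]].
Δ = (-0.3834, 0.2181), so (u, v)₂ = (-0.1034, 1.5381).

(-0.1034, 1.5381)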